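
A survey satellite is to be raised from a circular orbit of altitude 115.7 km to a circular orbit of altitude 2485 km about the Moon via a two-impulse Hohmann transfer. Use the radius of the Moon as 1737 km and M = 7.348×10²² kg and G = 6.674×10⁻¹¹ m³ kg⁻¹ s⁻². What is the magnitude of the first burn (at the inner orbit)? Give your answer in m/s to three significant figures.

μ = GM = 6.674×10⁻¹¹ × 7.348×10²² = 4.904×10¹² m³/s².
r₁ = 1737 + 115.7 = 1852.7 km = 1.8527×10⁶ m.
r₂ = 1737 + 2485 = 4222.0 km = 4.2220×10⁶ m.
Transfer ellipse a_t = (r₁ + r₂)/2 = 3.037×10⁶ m.
At r₁: circular v_c1 = √(μ/r₁) = 1627 m/s; transfer-perilune v_p = √[μ(2/r₁ − 1/a_t)] = 1918 m/s.
Δv₁ = v_p − v_c1 = 291.2 m/s.

Δv ≈ 291 m/s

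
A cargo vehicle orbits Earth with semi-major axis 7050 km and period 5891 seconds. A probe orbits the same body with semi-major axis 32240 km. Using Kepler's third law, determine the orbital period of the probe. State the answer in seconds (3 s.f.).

T₂ ≈ 57600 seconds

Kepler's third law: T² ∝ a³, so T₂ = T₁ (a₂/a₁)^(3/2).
a₂/a₁ = 4.573, (a₂/a₁)^(3/2) = 9.779.
T₂ = 5891 × 9.779 = 57610 seconds.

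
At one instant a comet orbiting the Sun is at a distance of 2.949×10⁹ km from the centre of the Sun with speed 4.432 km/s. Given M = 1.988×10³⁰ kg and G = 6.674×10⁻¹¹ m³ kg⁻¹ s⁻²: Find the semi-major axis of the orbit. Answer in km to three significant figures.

a ≈ 1.89×10⁹ km

μ = GM = 6.674×10⁻¹¹ × 1.988×10³⁰ = 1.327×10²⁰ m³/s².
r = 2.949×10¹² m.
Vis-viva rearranged: 1/a = 2/r − v²/μ = 6.782×10⁻¹³ − 1.480×10⁻¹³ = 5.301×10⁻¹³ m⁻¹.
a = 1.886×10¹² m = 1.8863×10⁹ km.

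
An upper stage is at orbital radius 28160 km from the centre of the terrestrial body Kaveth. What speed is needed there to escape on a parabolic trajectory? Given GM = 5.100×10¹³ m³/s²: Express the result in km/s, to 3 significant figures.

v_esc ≈ 1.90 km/s

r = 28160 km = 2.816×10⁷ m.
Escape speed v_esc = √(2μ/r) = √(2 × 5.100×10¹³ / 2.816×10⁷) = √(3.622×10⁶) = 1903 m/s.
= 1.903 km/s.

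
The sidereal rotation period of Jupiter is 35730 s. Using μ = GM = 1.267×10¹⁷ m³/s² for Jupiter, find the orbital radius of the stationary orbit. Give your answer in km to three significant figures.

r_sync ≈ 1.60×10⁵ km

A synchronous orbit has period T, so by Kepler's third law a = (μT²/4π²)^(1/3).
μT²/4π² = 1.267×10¹⁷ × (3.573×10⁴)² / 39.48 = 4.097×10²⁴ m³.
a = 1.600×10⁸ m = 1.6002×10⁵ km.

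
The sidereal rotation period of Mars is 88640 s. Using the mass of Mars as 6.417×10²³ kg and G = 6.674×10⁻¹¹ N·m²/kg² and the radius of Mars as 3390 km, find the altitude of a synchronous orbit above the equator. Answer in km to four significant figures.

μ = GM = 6.674×10⁻¹¹ × 6.417×10²³ = 4.283×10¹³ m³/s².
A synchronous orbit has period T, so by Kepler's third law a = (μT²/4π²)^(1/3).
μT²/4π² = 4.283×10¹³ × (8.864×10⁴)² / 39.48 = 8.524×10²¹ m³.
a = 2.043×10⁷ m = 20427 km.
Altitude h = a − R = 20427 − 3390 = 17037 km.

h_sync ≈ 17040 km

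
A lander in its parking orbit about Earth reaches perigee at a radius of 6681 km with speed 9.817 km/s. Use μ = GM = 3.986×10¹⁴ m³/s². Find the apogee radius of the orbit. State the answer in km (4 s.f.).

apogee radius ≈ 28060 km

r_p = 6.681×10⁶ m.
Specific energy ε = v²/2 − μ/r = -1.147×10⁷ J/kg, so a = −μ/(2ε) = 1.737×10⁷ m.
The apsides satisfy r_p + r_a = 2a, so the apogee radius is 2a − r_p = 2.806×10⁷ m = 28055 km.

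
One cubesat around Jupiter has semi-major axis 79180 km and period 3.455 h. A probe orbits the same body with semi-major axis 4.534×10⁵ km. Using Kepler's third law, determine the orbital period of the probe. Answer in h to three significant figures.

Kepler's third law: T² ∝ a³, so T₂ = T₁ (a₂/a₁)^(3/2).
a₂/a₁ = 5.726, (a₂/a₁)^(3/2) = 13.70.
T₂ = 3.455 × 13.70 = 47.34 h.

T₂ ≈ 47.3 h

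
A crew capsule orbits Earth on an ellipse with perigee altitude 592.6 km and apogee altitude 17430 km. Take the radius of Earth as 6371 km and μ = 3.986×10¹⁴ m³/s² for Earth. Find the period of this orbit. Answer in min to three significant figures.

r_p = 6371 + 592.6 = 6963.6 km = 6.9636×10⁶ m.
r_a = 6371 + 17430 = 23801 km = 2.3801×10⁷ m.
Semi-major axis a = (r_p + r_a)/2 = (6963.6 + 23801)/2 = 15382 km = 1.538×10⁷ m.
By Kepler's third law T = 2π√(a³/μ) = 2π × 3.022×10³ = 1.899×10⁴ s.
= 316.4 min.

T ≈ 316 min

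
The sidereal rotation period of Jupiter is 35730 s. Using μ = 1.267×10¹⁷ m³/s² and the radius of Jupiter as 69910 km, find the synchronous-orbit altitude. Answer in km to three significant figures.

h_sync ≈ 90100 km

A synchronous orbit has period T, so by Kepler's third law a = (μT²/4π²)^(1/3).
μT²/4π² = 1.267×10¹⁷ × (3.573×10⁴)² / 39.48 = 4.097×10²⁴ m³.
a = 1.600×10⁸ m = 1.6002×10⁵ km.
Altitude h = a − R = 1.6002×10⁵ − 69910 = 90105 km.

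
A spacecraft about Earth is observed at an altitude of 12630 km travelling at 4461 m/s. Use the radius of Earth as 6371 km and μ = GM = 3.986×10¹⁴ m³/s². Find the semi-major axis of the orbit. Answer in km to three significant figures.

a ≈ 18100 km

r = 6371 + 12630 = 19001 km = 1.900×10⁷ m.
Specific orbital energy ε = v²/2 − μ/r = (4461)²/2 − 3.986×10¹⁴/1.900×10⁷ = -1.103×10⁷ J/kg.
Since ε = −μ/(2a), a = −μ/(2ε) = 1.807×10⁷ m = 18073 km.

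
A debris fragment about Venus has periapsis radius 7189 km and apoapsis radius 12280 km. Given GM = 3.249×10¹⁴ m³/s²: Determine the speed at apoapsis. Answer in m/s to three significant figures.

Semi-major axis a = (r_p + r_a)/2 = 9734.5 km = 9.734×10⁶ m.
Vis-viva: v² = μ(2/r − 1/a) = 3.249×10¹⁴ × (1.629×10⁻⁷ − 1.027×10⁻⁷) = 1.954×10⁷ m²/s².
v = 4420 m/s.

v ≈ 4420 m/s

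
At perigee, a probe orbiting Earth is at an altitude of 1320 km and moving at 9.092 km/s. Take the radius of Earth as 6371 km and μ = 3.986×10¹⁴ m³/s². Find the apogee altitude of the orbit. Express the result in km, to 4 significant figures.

r_p = 6371 + 1320 = 7691.0 km = 7.691×10⁶ m.
Specific energy ε = v²/2 − μ/r = -1.049×10⁷ J/kg, so a = −μ/(2ε) = 1.899×10⁷ m.
The apsides satisfy r_p + r_a = 2a, so the apogee radius is 2a − r_p = 3.029×10⁷ m = 30291 km.
Apogee altitude = 30291 − 6371 = 23920 km.

apogee altitude ≈ 23920 km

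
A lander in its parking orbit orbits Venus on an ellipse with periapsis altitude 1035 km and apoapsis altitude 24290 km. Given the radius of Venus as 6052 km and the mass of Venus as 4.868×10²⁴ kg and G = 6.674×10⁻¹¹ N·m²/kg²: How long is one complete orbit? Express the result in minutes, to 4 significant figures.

T ≈ 470.4 minutes

μ = GM = 6.674×10⁻¹¹ × 4.868×10²⁴ = 3.249×10¹⁴ m³/s².
r_p = 6052 + 1035 = 7087.0 km = 7.0870×10⁶ m.
r_a = 6052 + 24290 = 30342 km = 3.0342×10⁷ m.
Semi-major axis a = (r_p + r_a)/2 = (7087.0 + 30342)/2 = 18714 km = 1.871×10⁷ m.
By Kepler's third law T = 2π√(a³/μ) = 2π × 4.492×10³ = 2.822×10⁴ s.
= 470.4 minutes.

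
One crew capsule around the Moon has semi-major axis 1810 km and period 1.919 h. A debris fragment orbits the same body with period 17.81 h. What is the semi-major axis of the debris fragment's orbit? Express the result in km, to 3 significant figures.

a₂ ≈ 7990 km

Kepler's third law: a³ ∝ T², so a₂ = a₁ (T₂/T₁)^(2/3).
T₂/T₁ = 9.281, (T₂/T₁)^(2/3) = 4.416.
a₂ = 1810 × 4.416 = 7994 km.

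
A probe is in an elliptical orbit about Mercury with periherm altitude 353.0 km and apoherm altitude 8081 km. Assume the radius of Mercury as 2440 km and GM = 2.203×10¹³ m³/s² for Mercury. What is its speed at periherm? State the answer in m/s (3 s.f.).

r_p = 2440 + 353.0 = 2793.0 km = 2.7930×10⁶ m.
r_a = 2440 + 8081 = 10521 km = 1.0521×10⁷ m.
Semi-major axis a = (r_p + r_a)/2 = 6657.0 km = 6.657×10⁶ m.
Vis-viva: v² = μ(2/r − 1/a) = 2.203×10¹³ × (7.161×10⁻⁷ − 1.502×10⁻⁷) = 1.247×10⁷ m²/s².
v = 3531 m/s.

v ≈ 3530 m/s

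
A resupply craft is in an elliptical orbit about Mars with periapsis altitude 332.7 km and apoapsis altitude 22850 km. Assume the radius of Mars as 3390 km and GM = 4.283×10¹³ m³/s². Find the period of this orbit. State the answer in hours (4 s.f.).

T ≈ 15.46 hours

r_p = 3390 + 332.7 = 3722.7 km = 3.7227×10⁶ m.
r_a = 3390 + 22850 = 26240 km = 2.6240×10⁷ m.
Semi-major axis a = (r_p + r_a)/2 = (3722.7 + 26240)/2 = 14981 km = 1.498×10⁷ m.
By Kepler's third law T = 2π√(a³/μ) = 2π × 8.860×10³ = 5.567×10⁴ s.
= 15.46 hours.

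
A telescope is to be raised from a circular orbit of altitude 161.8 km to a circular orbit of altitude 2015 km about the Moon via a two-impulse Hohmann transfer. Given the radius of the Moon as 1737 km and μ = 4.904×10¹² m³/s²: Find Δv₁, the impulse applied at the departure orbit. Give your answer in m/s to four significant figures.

Δv ≈ 244.9 m/s

r₁ = 1737 + 161.8 = 1898.8 km = 1.8988×10⁶ m.
r₂ = 1737 + 2015 = 3752.0 km = 3.7520×10⁶ m.
Transfer ellipse a_t = (r₁ + r₂)/2 = 2.825×10⁶ m.
At r₁: circular v_c1 = √(μ/r₁) = 1607 m/s; transfer-perilune v_p = √[μ(2/r₁ − 1/a_t)] = 1852 m/s.
Δv₁ = v_p − v_c1 = 244.9 m/s.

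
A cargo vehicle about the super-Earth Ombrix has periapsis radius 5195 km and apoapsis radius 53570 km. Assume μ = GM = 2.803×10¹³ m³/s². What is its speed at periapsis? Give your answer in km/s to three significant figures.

Semi-major axis a = (r_p + r_a)/2 = 29382 km = 2.938×10⁷ m.
Vis-viva: v² = μ(2/r − 1/a) = 2.803×10¹³ × (3.850×10⁻⁷ − 3.403×10⁻⁸) = 9.837×10⁶ m²/s².
v = 3136 m/s = 3.136 km/s.

v ≈ 3.14 km/s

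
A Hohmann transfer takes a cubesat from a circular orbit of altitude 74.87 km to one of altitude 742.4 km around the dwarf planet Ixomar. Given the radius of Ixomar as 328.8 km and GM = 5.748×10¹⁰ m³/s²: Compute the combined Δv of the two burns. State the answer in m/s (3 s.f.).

Δv_total ≈ 138 m/s

r₁ = 328.8 + 74.87 = 403.67 km = 4.0367×10⁵ m.
r₂ = 328.8 + 742.4 = 1071.2 km = 1.0712×10⁶ m.
Transfer ellipse a_t = (r₁ + r₂)/2 = 7.374×10⁵ m.
At r₁: circular v_c1 = √(μ/r₁) = 377.4 m/s; transfer-periapsis v_p = √[μ(2/r₁ − 1/a_t)] = 454.8 m/s.
Δv₁ = v_p − v_c1 = 77.45 m/s.
At r₂: circular v_c2 = √(μ/r₂) = 231.6 m/s; transfer-apoapsis v_a = √[μ(2/r₂ − 1/a_t)] = 171.4 m/s.
Δv₂ = v_c2 − v_a = 60.26 m/s.
Total Δv = Δv₁ + Δv₂ = 137.7 m/s.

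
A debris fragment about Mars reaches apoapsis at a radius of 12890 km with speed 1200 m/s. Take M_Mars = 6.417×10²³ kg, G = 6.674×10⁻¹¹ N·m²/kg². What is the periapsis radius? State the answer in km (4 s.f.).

μ = GM = 6.674×10⁻¹¹ × 6.417×10²³ = 4.283×10¹³ m³/s².
r_a = 1.289×10⁷ m.
Specific energy ε = v²/2 − μ/r = -2.603×10⁶ J/kg, so a = −μ/(2ε) = 8.228×10⁶ m.
The apsides satisfy r_p + r_a = 2a, so the periapsis radius is 2a − r_a = 3.566×10⁶ m = 3566.1 km.

periapsis radius ≈ 3566 km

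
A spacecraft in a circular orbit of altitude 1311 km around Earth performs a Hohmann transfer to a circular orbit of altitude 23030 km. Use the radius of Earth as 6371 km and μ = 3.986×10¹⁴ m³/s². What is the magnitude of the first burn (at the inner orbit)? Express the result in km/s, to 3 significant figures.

Δv ≈ 1.87 km/s

r₁ = 6371 + 1311 = 7682.0 km = 7.6820×10⁶ m.
r₂ = 6371 + 23030 = 29401 km = 2.9401×10⁷ m.
Transfer ellipse a_t = (r₁ + r₂)/2 = 1.854×10⁷ m.
At r₁: circular v_c1 = √(μ/r₁) = 7203 m/s; transfer-perigee v_p = √[μ(2/r₁ − 1/a_t)] = 9071 m/s.
Δv₁ = v_p − v_c1 = 1867 m/s.
= 1.867 km/s.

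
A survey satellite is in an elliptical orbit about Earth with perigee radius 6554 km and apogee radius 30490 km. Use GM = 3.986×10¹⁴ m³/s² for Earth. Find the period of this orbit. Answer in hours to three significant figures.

T ≈ 6.97 hours

Semi-major axis a = (r_p + r_a)/2 = (6554.0 + 30490)/2 = 18522 km = 1.852×10⁷ m.
By Kepler's third law T = 2π√(a³/μ) = 2π × 3.993×10³ = 2.509×10⁴ s.
= 6.969 hours.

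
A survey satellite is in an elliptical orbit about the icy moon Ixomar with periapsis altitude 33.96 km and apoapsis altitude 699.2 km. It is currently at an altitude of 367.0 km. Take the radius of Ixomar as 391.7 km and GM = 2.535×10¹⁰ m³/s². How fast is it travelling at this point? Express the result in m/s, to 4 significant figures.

r_p = 391.7 + 33.96 = 425.66 km = 4.2566×10⁵ m.
r_a = 391.7 + 699.2 = 1090.9 km = 1.0909×10⁶ m.
r = 391.7 + 367.0 = 758.70 km = 7.587×10⁵ m.
Semi-major axis a = (r_p + r_a)/2 = 758.28 km = 7.583×10⁵ m.
Vis-viva: v² = μ(2/r − 1/a) = 2.535×10¹⁰ × (2.636×10⁻⁶ − 1.319×10⁻⁶) = 3.339×10⁴ m²/s².
v = 182.7 m/s.

v ≈ 182.7 m/s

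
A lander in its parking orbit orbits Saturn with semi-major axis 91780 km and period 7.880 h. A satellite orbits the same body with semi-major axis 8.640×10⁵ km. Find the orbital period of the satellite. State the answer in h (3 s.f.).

Kepler's third law: T² ∝ a³, so T₂ = T₁ (a₂/a₁)^(3/2).
a₂/a₁ = 9.414, (a₂/a₁)^(3/2) = 28.88.
T₂ = 7.880 × 28.88 = 227.6 h.

T₂ ≈ 228 h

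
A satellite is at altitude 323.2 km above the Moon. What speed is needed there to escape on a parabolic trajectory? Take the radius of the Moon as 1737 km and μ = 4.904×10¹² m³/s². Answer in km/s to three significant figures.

r = 1737 + 323.2 = 2060.2 km = 2.0602×10⁶ m.
Escape speed v_esc = √(2μ/r) = √(2 × 4.904×10¹² / 2.060×10⁶) = √(4.761×10⁶) = 2182 m/s.
= 2.182 km/s.

v_esc ≈ 2.18 km/s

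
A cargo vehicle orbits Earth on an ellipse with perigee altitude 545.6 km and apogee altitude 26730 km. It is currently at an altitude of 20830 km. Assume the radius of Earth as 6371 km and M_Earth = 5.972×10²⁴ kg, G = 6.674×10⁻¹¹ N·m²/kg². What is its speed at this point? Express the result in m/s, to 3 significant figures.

μ = GM = 6.674×10⁻¹¹ × 5.972×10²⁴ = 3.986×10¹⁴ m³/s².
r_p = 6371 + 545.6 = 6916.6 km = 6.9166×10⁶ m.
r_a = 6371 + 26730 = 33101 km = 3.3101×10⁷ m.
r = 6371 + 20830 = 27201 km = 2.720×10⁷ m.
Semi-major axis a = (r_p + r_a)/2 = 20009 km = 2.001×10⁷ m.
Vis-viva: v² = μ(2/r − 1/a) = 3.986×10¹⁴ × (7.353×10⁻⁸ − 4.998×10⁻⁸) = 9.386×10⁶ m²/s².
v = 3064 m/s.

v ≈ 3060 m/s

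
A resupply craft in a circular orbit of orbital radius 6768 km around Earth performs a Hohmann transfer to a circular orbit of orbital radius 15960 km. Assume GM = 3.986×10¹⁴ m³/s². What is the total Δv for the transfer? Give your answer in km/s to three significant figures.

Δv_total ≈ 2.56 km/s

r₁ = 6768 km = 6.768×10⁶ m.
r₂ = 15960 km = 1.596×10⁷ m.
Transfer ellipse a_t = (r₁ + r₂)/2 = 1.136×10⁷ m.
At r₁: circular v_c1 = √(μ/r₁) = 7674 m/s; transfer-perigee v_p = √[μ(2/r₁ − 1/a_t)] = 9095 m/s.
Δv₁ = v_p − v_c1 = 1420 m/s.
At r₂: circular v_c2 = √(μ/r₂) = 4997 m/s; transfer-apogee v_a = √[μ(2/r₂ − 1/a_t)] = 3857 m/s.
Δv₂ = v_c2 − v_a = 1141 m/s.
Total Δv = Δv₁ + Δv₂ = 2561 m/s = 2.561 km/s.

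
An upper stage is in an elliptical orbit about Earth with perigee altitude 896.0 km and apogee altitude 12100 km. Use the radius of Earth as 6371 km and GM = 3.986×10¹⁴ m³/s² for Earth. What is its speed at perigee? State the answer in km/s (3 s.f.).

r_p = 6371 + 896.0 = 7267.0 km = 7.2670×10⁶ m.
r_a = 6371 + 12100 = 18471 km = 1.8471×10⁷ m.
Semi-major axis a = (r_p + r_a)/2 = 12869 km = 1.287×10⁷ m.
Vis-viva: v² = μ(2/r − 1/a) = 3.986×10¹⁴ × (2.752×10⁻⁷ − 7.771×10⁻⁸) = 7.873×10⁷ m²/s².
v = 8873 m/s = 8.873 km/s.

v ≈ 8.87 km/s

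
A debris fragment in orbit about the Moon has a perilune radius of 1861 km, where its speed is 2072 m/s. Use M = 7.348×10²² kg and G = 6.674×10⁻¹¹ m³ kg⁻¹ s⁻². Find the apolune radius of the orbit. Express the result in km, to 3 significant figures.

μ = GM = 6.674×10⁻¹¹ × 7.348×10²² = 4.904×10¹² m³/s².
r_p = 1.861×10⁶ m.
Specific energy ε = v²/2 − μ/r = -4.886×10⁵ J/kg, so a = −μ/(2ε) = 5.019×10⁶ m.
The apsides satisfy r_p + r_a = 2a, so the apolune radius is 2a − r_p = 8.176×10⁶ m = 8176.4 km.

apolune radius ≈ 8180 km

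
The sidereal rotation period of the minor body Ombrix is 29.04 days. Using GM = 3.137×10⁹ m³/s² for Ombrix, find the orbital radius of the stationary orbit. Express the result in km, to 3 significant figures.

T = 29.04 days = 2.509×10⁶ s.
A synchronous orbit has period T, so by Kepler's third law a = (μT²/4π²)^(1/3).
μT²/4π² = 3.137×10⁹ × (2.509×10⁶)² / 39.48 = 5.002×10²⁰ m³.
a = 7.938×10⁶ m = 7938.3 km.

r_sync ≈ 7940 km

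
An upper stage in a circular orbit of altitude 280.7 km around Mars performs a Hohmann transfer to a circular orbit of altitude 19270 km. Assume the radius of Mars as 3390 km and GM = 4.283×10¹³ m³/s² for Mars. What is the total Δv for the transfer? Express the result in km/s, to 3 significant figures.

Δv_total ≈ 1.71 km/s

r₁ = 3390 + 280.7 = 3670.7 km = 3.6707×10⁶ m.
r₂ = 3390 + 19270 = 22660 km = 2.2660×10⁷ m.
Transfer ellipse a_t = (r₁ + r₂)/2 = 1.317×10⁷ m.
At r₁: circular v_c1 = √(μ/r₁) = 3416 m/s; transfer-periapsis v_p = √[μ(2/r₁ − 1/a_t)] = 4481 m/s.
Δv₁ = v_p − v_c1 = 1066 m/s.
At r₂: circular v_c2 = √(μ/r₂) = 1375 m/s; transfer-apoapsis v_a = √[μ(2/r₂ − 1/a_t)] = 725.9 m/s.
Δv₂ = v_c2 − v_a = 648.9 m/s.
Total Δv = Δv₁ + Δv₂ = 1714 m/s = 1.714 km/s.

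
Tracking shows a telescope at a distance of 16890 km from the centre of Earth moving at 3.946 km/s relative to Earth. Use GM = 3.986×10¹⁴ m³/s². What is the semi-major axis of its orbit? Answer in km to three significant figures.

r = 1.689×10⁷ m.
Specific orbital energy ε = v²/2 − μ/r = (3946)²/2 − 3.986×10¹⁴/1.689×10⁷ = -1.581×10⁷ J/kg.
Since ε = −μ/(2a), a = −μ/(2ε) = 1.260×10⁷ m = 12603 km.

a ≈ 12600 km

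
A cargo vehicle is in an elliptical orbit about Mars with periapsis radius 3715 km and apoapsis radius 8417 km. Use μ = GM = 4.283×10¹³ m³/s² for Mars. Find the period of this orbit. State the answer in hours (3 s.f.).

T ≈ 3.98 hours

Semi-major axis a = (r_p + r_a)/2 = (3715.0 + 8417.0)/2 = 6066.0 km = 6.066×10⁶ m.
By Kepler's third law T = 2π√(a³/μ) = 2π × 2.283×10³ = 1.434×10⁴ s.
= 3.984 hours.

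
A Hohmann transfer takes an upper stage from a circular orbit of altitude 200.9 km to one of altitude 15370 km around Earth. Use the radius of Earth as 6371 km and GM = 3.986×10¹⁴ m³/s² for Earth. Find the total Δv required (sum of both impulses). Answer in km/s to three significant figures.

Δv_total ≈ 3.23 km/s

r₁ = 6371 + 200.9 = 6571.9 km = 6.5719×10⁶ m.
r₂ = 6371 + 15370 = 21741 km = 2.1741×10⁷ m.
Transfer ellipse a_t = (r₁ + r₂)/2 = 1.416×10⁷ m.
At r₁: circular v_c1 = √(μ/r₁) = 7788 m/s; transfer-perigee v_p = √[μ(2/r₁ − 1/a_t)] = 9651 m/s.
Δv₁ = v_p − v_c1 = 1863 m/s.
At r₂: circular v_c2 = √(μ/r₂) = 4282 m/s; transfer-apogee v_a = √[μ(2/r₂ − 1/a_t)] = 2917 m/s.
Δv₂ = v_c2 − v_a = 1364 m/s.
Total Δv = Δv₁ + Δv₂ = 3228 m/s = 3.228 km/s.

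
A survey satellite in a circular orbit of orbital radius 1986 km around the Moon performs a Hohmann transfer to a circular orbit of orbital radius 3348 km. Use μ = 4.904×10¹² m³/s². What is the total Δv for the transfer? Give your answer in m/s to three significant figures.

r₁ = 1986 km = 1.986×10⁶ m.
r₂ = 3348 km = 3.348×10⁶ m.
Transfer ellipse a_t = (r₁ + r₂)/2 = 2.667×10⁶ m.
At r₁: circular v_c1 = √(μ/r₁) = 1571 m/s; transfer-perilune v_p = √[μ(2/r₁ − 1/a_t)] = 1761 m/s.
Δv₁ = v_p − v_c1 = 189.2 m/s.
At r₂: circular v_c2 = √(μ/r₂) = 1210 m/s; transfer-apolune v_a = √[μ(2/r₂ − 1/a_t)] = 1044 m/s.
Δv₂ = v_c2 − v_a = 165.9 m/s.
Total Δv = Δv₁ + Δv₂ = 355.1 m/s.

Δv_total ≈ 355 m/s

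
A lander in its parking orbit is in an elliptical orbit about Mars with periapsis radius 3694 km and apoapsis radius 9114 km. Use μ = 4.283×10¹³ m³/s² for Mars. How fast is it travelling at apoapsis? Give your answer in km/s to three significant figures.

v ≈ 1.65 km/s

Semi-major axis a = (r_p + r_a)/2 = 6404.0 km = 6.404×10⁶ m.
Vis-viva: v² = μ(2/r − 1/a) = 4.283×10¹³ × (2.194×10⁻⁷ − 1.562×10⁻⁷) = 2.711×10⁶ m²/s².
v = 1646 m/s = 1.646 km/s.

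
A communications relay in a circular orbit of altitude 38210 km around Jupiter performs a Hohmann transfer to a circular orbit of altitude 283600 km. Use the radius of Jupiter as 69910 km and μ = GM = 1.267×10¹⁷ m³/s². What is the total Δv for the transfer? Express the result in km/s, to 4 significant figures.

Δv_total ≈ 14.11 km/s

r₁ = 69910 + 38210 = 108120 km = 1.0812×10⁸ m.
r₂ = 69910 + 283600 = 353510 km = 3.5351×10⁸ m.
Transfer ellipse a_t = (r₁ + r₂)/2 = 2.308×10⁸ m.
At r₁: circular v_c1 = √(μ/r₁) = 34230 m/s; transfer-perijove v_p = √[μ(2/r₁ − 1/a_t)] = 42360 m/s.
Δv₁ = v_p − v_c1 = 8132 m/s.
At r₂: circular v_c2 = √(μ/r₂) = 18930 m/s; transfer-apojove v_a = √[μ(2/r₂ − 1/a_t)] = 12960 m/s.
Δv₂ = v_c2 − v_a = 5974 m/s.
Total Δv = Δv₁ + Δv₂ = 14110 m/s = 14.11 km/s.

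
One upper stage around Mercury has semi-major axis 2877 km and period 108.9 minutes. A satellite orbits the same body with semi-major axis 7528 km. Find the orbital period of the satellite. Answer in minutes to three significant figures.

Kepler's third law: T² ∝ a³, so T₂ = T₁ (a₂/a₁)^(3/2).
a₂/a₁ = 2.617, (a₂/a₁)^(3/2) = 4.233.
T₂ = 108.9 × 4.233 = 460.9 minutes.

T₂ ≈ 461 minutes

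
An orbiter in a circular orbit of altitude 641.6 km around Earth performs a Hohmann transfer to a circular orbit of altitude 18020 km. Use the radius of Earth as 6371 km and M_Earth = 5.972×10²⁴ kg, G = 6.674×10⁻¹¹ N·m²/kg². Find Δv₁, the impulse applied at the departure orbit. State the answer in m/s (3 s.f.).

Δv ≈ 1860 m/s

μ = GM = 6.674×10⁻¹¹ × 5.972×10²⁴ = 3.986×10¹⁴ m³/s².
r₁ = 6371 + 641.6 = 7012.6 km = 7.0126×10⁶ m.
r₂ = 6371 + 18020 = 24391 km = 2.4391×10⁷ m.
Transfer ellipse a_t = (r₁ + r₂)/2 = 1.570×10⁷ m.
At r₁: circular v_c1 = √(μ/r₁) = 7539 m/s; transfer-perigee v_p = √[μ(2/r₁ − 1/a_t)] = 9396 m/s.
Δv₁ = v_p − v_c1 = 1857 m/s.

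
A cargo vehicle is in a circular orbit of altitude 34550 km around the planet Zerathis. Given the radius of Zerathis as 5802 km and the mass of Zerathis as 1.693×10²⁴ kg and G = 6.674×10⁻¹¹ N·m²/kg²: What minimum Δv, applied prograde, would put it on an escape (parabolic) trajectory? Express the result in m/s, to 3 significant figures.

μ = GM = 6.674×10⁻¹¹ × 1.693×10²⁴ = 1.130×10¹⁴ m³/s².
r = 5802 + 34550 = 40352 km = 4.0352×10⁷ m.
Circular speed v_c = √(μ/r) = 1673 m/s.
Escape speed v_esc = √(2μ/r) = √2 × v_c = 2366 m/s.
Δv = v_esc − v_c = 693.1 m/s.

Δv ≈ 693 m/s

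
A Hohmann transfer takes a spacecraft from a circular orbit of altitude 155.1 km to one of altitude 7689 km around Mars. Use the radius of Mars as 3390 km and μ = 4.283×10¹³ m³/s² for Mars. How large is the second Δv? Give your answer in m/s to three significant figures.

Δv ≈ 597 m/s

r₁ = 3390 + 155.1 = 3545.1 km = 3.5451×10⁶ m.
r₂ = 3390 + 7689 = 11079 km = 1.1079×10⁷ m.
Transfer ellipse a_t = (r₁ + r₂)/2 = 7.312×10⁶ m.
At r₁: circular v_c1 = √(μ/r₁) = 3476 m/s; transfer-periapsis v_p = √[μ(2/r₁ − 1/a_t)] = 4278 m/s.
At r₂: circular v_c2 = √(μ/r₂) = 1966 m/s; transfer-apoapsis v_a = √[μ(2/r₂ − 1/a_t)] = 1369 m/s.
Δv₂ = v_c2 − v_a = 597.1 m/s.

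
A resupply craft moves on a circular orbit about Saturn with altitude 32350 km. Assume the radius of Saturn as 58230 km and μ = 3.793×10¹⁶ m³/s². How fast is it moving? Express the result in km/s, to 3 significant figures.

v ≈ 20.5 km/s

r = 58230 + 32350 = 90580 km = 9.0580×10⁷ m.
For a circular orbit v = √(μ/r) = √(3.793×10¹⁶ / 9.058×10⁷) = √(4.187×10⁸) = 20460 m/s.
That is 20.46 km/s.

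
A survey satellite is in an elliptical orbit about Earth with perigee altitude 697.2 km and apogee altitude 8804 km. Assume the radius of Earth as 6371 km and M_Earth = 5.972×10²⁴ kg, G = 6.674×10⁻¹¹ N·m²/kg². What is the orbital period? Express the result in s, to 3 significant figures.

T ≈ 11700 s

μ = GM = 6.674×10⁻¹¹ × 5.972×10²⁴ = 3.986×10¹⁴ m³/s².
r_p = 6371 + 697.2 = 7068.2 km = 7.0682×10⁶ m.
r_a = 6371 + 8804 = 15175 km = 1.5175×10⁷ m.
Semi-major axis a = (r_p + r_a)/2 = (7068.2 + 15175)/2 = 11122 km = 1.112×10⁷ m.
By Kepler's third law T = 2π√(a³/μ) = 2π × 1.858×10³ = 1.167×10⁴ s.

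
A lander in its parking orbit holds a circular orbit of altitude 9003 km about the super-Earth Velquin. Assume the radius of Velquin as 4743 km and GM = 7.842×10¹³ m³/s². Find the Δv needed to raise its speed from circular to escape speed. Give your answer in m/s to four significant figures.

Δv ≈ 989.3 m/s

r = 4743 + 9003 = 13746 km = 1.3746×10⁷ m.
Circular speed v_c = √(μ/r) = 2389 m/s.
Escape speed v_esc = √(2μ/r) = √2 × v_c = 3378 m/s.
Δv = v_esc − v_c = 989.3 m/s.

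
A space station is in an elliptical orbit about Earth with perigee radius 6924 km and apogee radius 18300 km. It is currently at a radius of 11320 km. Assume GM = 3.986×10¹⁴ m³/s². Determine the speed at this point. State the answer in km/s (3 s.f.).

v ≈ 6.23 km/s

Semi-major axis a = (r_p + r_a)/2 = 12612 km = 1.261×10⁷ m.
Vis-viva: v² = μ(2/r − 1/a) = 3.986×10¹⁴ × (1.767×10⁻⁷ − 7.929×10⁻⁸) = 3.882×10⁷ m²/s².
v = 6231 m/s = 6.231 km/s.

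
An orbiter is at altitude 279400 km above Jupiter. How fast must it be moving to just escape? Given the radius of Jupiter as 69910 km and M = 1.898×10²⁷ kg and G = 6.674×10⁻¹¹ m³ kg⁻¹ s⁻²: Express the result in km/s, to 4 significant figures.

μ = GM = 6.674×10⁻¹¹ × 1.898×10²⁷ = 1.267×10¹⁷ m³/s².
r = 69910 + 279400 = 349310 km = 3.4931×10⁸ m.
Escape speed v_esc = √(2μ/r) = √(2 × 1.267×10¹⁷ / 3.493×10⁸) = √(7.253×10⁸) = 26930 m/s.
= 26.93 km/s.

v_esc ≈ 26.93 km/s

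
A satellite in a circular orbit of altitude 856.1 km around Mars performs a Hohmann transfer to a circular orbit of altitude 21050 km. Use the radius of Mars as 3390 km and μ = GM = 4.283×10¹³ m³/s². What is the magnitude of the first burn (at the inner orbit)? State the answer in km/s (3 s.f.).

Δv ≈ 0.97 km/s

r₁ = 3390 + 856.1 = 4246.1 km = 4.2461×10⁶ m.
r₂ = 3390 + 21050 = 24440 km = 2.4440×10⁷ m.
Transfer ellipse a_t = (r₁ + r₂)/2 = 1.434×10⁷ m.
At r₁: circular v_c1 = √(μ/r₁) = 3176 m/s; transfer-periapsis v_p = √[μ(2/r₁ − 1/a_t)] = 4146 m/s.
Δv₁ = v_p − v_c1 = 969.8 m/s.
= 0.9698 km/s.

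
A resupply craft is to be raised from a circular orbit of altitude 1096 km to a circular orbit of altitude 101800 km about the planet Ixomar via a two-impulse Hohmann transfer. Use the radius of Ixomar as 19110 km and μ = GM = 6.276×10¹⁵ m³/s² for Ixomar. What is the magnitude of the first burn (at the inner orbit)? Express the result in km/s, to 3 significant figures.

Δv ≈ 5.45 km/s

r₁ = 19110 + 1096 = 20206 km = 2.0206×10⁷ m.
r₂ = 19110 + 101800 = 120910 km = 1.2091×10⁸ m.
Transfer ellipse a_t = (r₁ + r₂)/2 = 7.056×10⁷ m.
At r₁: circular v_c1 = √(μ/r₁) = 17620 m/s; transfer-periapsis v_p = √[μ(2/r₁ − 1/a_t)] = 23070 m/s.
Δv₁ = v_p − v_c1 = 5447 m/s.
= 5.447 km/s.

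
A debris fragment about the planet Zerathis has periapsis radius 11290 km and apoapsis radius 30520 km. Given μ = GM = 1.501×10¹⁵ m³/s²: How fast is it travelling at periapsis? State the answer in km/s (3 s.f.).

Semi-major axis a = (r_p + r_a)/2 = 20905 km = 2.090×10⁷ m.
Vis-viva: v² = μ(2/r − 1/a) = 1.501×10¹⁵ × (1.771×10⁻⁷ − 4.784×10⁻⁸) = 1.941×10⁸ m²/s².
v = 13930 m/s = 13.93 km/s.

v ≈ 13.9 km/s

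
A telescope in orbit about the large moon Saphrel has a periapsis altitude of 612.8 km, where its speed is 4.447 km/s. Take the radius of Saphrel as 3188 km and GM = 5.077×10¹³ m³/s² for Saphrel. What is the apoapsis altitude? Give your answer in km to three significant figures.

r_p = 3188 + 612.8 = 3800.8 km = 3.801×10⁶ m.
Specific energy ε = v²/2 − μ/r = -3.470×10⁶ J/kg, so a = −μ/(2ε) = 7.316×10⁶ m.
The apsides satisfy r_p + r_a = 2a, so the apoapsis radius is 2a − r_p = 1.083×10⁷ m = 10831 km.
Apoapsis altitude = 10831 − 3188 = 7643.1 km.

apoapsis altitude ≈ 7640 km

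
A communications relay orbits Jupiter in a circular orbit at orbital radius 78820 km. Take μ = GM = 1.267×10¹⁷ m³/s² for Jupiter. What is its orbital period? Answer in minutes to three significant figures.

T ≈ 206 minutes

r = 78820 km = 7.882×10⁷ m.
Kepler's third law: T = 2π√(r³/μ) = 2π√((7.882×10⁷)³ / 1.267×10¹⁷).
r³/μ = 3.865×10⁶ s², so T = 2π × 1.966×10³ = 1.235×10⁴ s.
Converting: 1.235×10⁴ s ÷ 60.00 = 205.9 minutes.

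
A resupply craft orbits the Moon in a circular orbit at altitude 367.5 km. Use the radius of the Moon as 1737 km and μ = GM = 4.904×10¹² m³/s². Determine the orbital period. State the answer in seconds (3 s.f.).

r = 1737 + 367.5 = 2104.5 km = 2.1045×10⁶ m.
Kepler's third law: T = 2π√(r³/μ) = 2π√((2.104×10⁶)³ / 4.904×10¹²).
r³/μ = 1.901×10⁶ s², so T = 2π × 1.379×10³ = 8.662×10³ s.

T ≈ 8660 seconds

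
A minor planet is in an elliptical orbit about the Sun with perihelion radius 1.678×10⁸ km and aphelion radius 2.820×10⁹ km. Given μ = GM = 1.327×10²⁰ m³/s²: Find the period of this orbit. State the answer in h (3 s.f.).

Semi-major axis a = (r_p + r_a)/2 = (1.6780×10⁸ + 2.8200×10⁹)/2 = 1.4939×10⁹ km = 1.494×10¹² m.
By Kepler's third law T = 2π√(a³/μ) = 2π × 1.585×10⁸ = 9.959×10⁸ s.
= 2.766×10⁵ h.

T ≈ 277000 h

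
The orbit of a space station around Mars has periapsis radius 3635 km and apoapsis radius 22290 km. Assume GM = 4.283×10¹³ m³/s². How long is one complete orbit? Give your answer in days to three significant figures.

Semi-major axis a = (r_p + r_a)/2 = (3635.0 + 22290)/2 = 12962 km = 1.296×10⁷ m.
By Kepler's third law T = 2π√(a³/μ) = 2π × 7.131×10³ = 4.481×10⁴ s.
= 0.5186 days.

T ≈ 0.519 days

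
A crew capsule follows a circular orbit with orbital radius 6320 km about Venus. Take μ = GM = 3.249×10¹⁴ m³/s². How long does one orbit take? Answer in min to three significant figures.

T ≈ 92.3 min

r = 6320 km = 6.320×10⁶ m.
Kepler's third law: T = 2π√(r³/μ) = 2π√((6.320×10⁶)³ / 3.249×10¹⁴).
r³/μ = 7.770×10⁵ s², so T = 2π × 8.815×10² = 5.538×10³ s.
Converting: 5.538×10³ s ÷ 60.00 = 92.31 min.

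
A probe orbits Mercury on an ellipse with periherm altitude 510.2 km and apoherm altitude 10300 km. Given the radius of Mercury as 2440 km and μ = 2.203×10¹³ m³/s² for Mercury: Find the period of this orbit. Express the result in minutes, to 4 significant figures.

T ≈ 490.3 minutes

r_p = 2440 + 510.2 = 2950.2 km = 2.9502×10⁶ m.
r_a = 2440 + 10300 = 12740 km = 1.2740×10⁷ m.
Semi-major axis a = (r_p + r_a)/2 = (2950.2 + 12740)/2 = 7845.1 km = 7.845×10⁶ m.
By Kepler's third law T = 2π√(a³/μ) = 2π × 4.682×10³ = 2.942×10⁴ s.
= 490.3 minutes.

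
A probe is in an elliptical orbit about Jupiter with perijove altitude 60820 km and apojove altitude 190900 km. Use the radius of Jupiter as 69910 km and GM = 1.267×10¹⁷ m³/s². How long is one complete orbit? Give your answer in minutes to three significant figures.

T ≈ 806 minutes

r_p = 69910 + 60820 = 130730 km = 1.3073×10⁸ m.
r_a = 69910 + 190900 = 260810 km = 2.6081×10⁸ m.
Semi-major axis a = (r_p + r_a)/2 = (1.3073×10⁵ + 2.6081×10⁵)/2 = 1.9577×10⁵ km = 1.958×10⁸ m.
By Kepler's third law T = 2π√(a³/μ) = 2π × 7.695×10³ = 4.835×10⁴ s.
= 805.9 minutes.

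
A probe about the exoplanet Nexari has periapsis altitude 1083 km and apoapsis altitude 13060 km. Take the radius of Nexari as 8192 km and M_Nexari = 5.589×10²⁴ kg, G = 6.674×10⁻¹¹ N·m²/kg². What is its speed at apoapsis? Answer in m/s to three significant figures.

v ≈ 3270 m/s

μ = GM = 6.674×10⁻¹¹ × 5.589×10²⁴ = 3.730×10¹⁴ m³/s².
r_p = 8192 + 1083 = 9275.0 km = 9.2750×10⁶ m.
r_a = 8192 + 13060 = 21252 km = 2.1252×10⁷ m.
Semi-major axis a = (r_p + r_a)/2 = 15264 km = 1.526×10⁷ m.
Vis-viva: v² = μ(2/r − 1/a) = 3.730×10¹⁴ × (9.411×10⁻⁸ − 6.552×10⁻⁸) = 1.067×10⁷ m²/s².
v = 3266 m/s.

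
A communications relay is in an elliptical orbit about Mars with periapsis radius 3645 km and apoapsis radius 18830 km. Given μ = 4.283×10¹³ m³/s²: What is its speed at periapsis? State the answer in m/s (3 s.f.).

v ≈ 4440 m/s

Semi-major axis a = (r_p + r_a)/2 = 11238 km = 1.124×10⁷ m.
Vis-viva: v² = μ(2/r − 1/a) = 4.283×10¹³ × (5.487×10⁻⁷ − 8.899×10⁻⁸) = 1.969×10⁷ m²/s².
v = 4437 m/s.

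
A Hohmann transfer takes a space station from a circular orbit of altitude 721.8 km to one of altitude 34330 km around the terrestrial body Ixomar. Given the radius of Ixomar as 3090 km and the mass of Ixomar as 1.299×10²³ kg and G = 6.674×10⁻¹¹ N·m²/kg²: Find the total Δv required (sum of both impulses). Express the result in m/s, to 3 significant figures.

μ = GM = 6.674×10⁻¹¹ × 1.299×10²³ = 8.670×10¹² m³/s².
r₁ = 3090 + 721.8 = 3811.8 km = 3.8118×10⁶ m.
r₂ = 3090 + 34330 = 37420 km = 3.7420×10⁷ m.
Transfer ellipse a_t = (r₁ + r₂)/2 = 2.062×10⁷ m.
At r₁: circular v_c1 = √(μ/r₁) = 1508 m/s; transfer-periapsis v_p = √[μ(2/r₁ − 1/a_t)] = 2032 m/s.
Δv₁ = v_p − v_c1 = 523.7 m/s.
At r₂: circular v_c2 = √(μ/r₂) = 481.3 m/s; transfer-apoapsis v_a = √[μ(2/r₂ − 1/a_t)] = 207.0 m/s.
Δv₂ = v_c2 − v_a = 274.4 m/s.
Total Δv = Δv₁ + Δv₂ = 798.1 m/s.

Δv_total ≈ 798 m/s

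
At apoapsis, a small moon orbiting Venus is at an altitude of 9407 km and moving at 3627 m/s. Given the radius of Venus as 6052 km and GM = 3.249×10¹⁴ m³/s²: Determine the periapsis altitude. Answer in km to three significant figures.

periapsis altitude ≈ 990 km

r_a = 6052 + 9407 = 15459 km = 1.546×10⁷ m.
Specific energy ε = v²/2 − μ/r = -1.444×10⁷ J/kg, so a = −μ/(2ε) = 1.125×10⁷ m.
The apsides satisfy r_p + r_a = 2a, so the periapsis radius is 2a − r_a = 7.042×10⁶ m = 7042.1 km.
Periapsis altitude = 7042.1 − 6052 = 990.06 km.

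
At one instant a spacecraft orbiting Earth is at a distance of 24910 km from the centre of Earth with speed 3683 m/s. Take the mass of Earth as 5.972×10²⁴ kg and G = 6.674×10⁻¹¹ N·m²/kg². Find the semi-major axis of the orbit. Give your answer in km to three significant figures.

a ≈ 21600 km

μ = GM = 6.674×10⁻¹¹ × 5.972×10²⁴ = 3.986×10¹⁴ m³/s².
r = 2.491×10⁷ m.
Specific orbital energy ε = v²/2 − μ/r = (3683)²/2 − 3.986×10¹⁴/2.491×10⁷ = -9.218×10⁶ J/kg.
Since ε = −μ/(2a), a = −μ/(2ε) = 2.162×10⁷ m = 21619 km.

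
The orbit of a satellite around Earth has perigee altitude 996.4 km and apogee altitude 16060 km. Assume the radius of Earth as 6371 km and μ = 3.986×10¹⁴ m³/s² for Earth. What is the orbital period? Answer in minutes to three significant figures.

T ≈ 302 minutes

r_p = 6371 + 996.4 = 7367.4 km = 7.3674×10⁶ m.
r_a = 6371 + 16060 = 22431 km = 2.2431×10⁷ m.
Semi-major axis a = (r_p + r_a)/2 = (7367.4 + 22431)/2 = 14899 km = 1.490×10⁷ m.
By Kepler's third law T = 2π√(a³/μ) = 2π × 2.881×10³ = 1.810×10⁴ s.
= 301.7 minutes.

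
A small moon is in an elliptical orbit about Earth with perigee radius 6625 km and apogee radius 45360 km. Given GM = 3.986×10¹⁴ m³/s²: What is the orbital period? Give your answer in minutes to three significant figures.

T ≈ 695 minutes

Semi-major axis a = (r_p + r_a)/2 = (6625.0 + 45360)/2 = 25992 km = 2.599×10⁷ m.
By Kepler's third law T = 2π√(a³/μ) = 2π × 6.637×10³ = 4.170×10⁴ s.
= 695.1 minutes.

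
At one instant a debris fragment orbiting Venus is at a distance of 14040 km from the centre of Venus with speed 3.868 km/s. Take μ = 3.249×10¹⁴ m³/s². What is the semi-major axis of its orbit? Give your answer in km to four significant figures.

r = 1.404×10⁷ m.
Vis-viva rearranged: 1/a = 2/r − v²/μ = 1.425×10⁻⁷ − 4.605×10⁻⁸ = 9.640×10⁻⁸ m⁻¹.
a = 1.037×10⁷ m = 10373 km.

a ≈ 10370 km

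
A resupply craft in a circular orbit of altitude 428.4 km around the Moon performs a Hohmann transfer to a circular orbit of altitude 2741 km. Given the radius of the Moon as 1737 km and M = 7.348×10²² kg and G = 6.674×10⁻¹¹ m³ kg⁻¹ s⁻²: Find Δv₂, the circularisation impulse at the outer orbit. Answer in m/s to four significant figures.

Δv ≈ 201.6 m/s

μ = GM = 6.674×10⁻¹¹ × 7.348×10²² = 4.904×10¹² m³/s².
r₁ = 1737 + 428.4 = 2165.4 km = 2.1654×10⁶ m.
r₂ = 1737 + 2741 = 4478.0 km = 4.4780×10⁶ m.
Transfer ellipse a_t = (r₁ + r₂)/2 = 3.322×10⁶ m.
At r₁: circular v_c1 = √(μ/r₁) = 1505 m/s; transfer-perilune v_p = √[μ(2/r₁ − 1/a_t)] = 1747 m/s.
At r₂: circular v_c2 = √(μ/r₂) = 1046 m/s; transfer-apolune v_a = √[μ(2/r₂ − 1/a_t)] = 844.9 m/s.
Δv₂ = v_c2 − v_a = 201.6 m/s.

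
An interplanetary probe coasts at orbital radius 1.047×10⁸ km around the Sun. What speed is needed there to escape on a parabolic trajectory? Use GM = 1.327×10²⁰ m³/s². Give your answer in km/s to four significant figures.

v_esc ≈ 50.35 km/s

r = 1.047×10⁸ km = 1.047×10¹¹ m.
Escape speed v_esc = √(2μ/r) = √(2 × 1.327×10²⁰ / 1.047×10¹¹) = √(2.535×10⁹) = 50350 m/s.
= 50.35 km/s.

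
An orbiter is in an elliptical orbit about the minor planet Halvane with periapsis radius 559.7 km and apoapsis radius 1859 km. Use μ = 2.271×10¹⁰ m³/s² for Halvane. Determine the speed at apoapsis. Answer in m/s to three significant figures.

Semi-major axis a = (r_p + r_a)/2 = 1209.3 km = 1.209×10⁶ m.
Vis-viva: v² = μ(2/r − 1/a) = 2.271×10¹⁰ × (1.076×10⁻⁶ − 8.269×10⁻⁷) = 5.654×10³ m²/s².
v = 75.19 m/s.

v ≈ 75.2 m/s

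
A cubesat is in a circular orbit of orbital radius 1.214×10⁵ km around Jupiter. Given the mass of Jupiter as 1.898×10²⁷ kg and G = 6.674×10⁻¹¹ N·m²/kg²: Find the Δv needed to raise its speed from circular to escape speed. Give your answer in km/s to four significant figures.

μ = GM = 6.674×10⁻¹¹ × 1.898×10²⁷ = 1.267×10¹⁷ m³/s².
r = 1.214×10⁵ km = 1.214×10⁸ m.
Circular speed v_c = √(μ/r) = 32300 m/s.
Escape speed v_esc = √(2μ/r) = √2 × v_c = 45680 m/s.
Δv = v_esc − v_c = 13380 m/s = 13.38 km/s.

Δv ≈ 13.38 km/s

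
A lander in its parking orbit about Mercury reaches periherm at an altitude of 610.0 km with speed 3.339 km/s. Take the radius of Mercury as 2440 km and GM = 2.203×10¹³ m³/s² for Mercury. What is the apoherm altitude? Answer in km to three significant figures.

apoherm altitude ≈ 7870 km

r_p = 2440 + 610.0 = 3050.0 km = 3.050×10⁶ m.
Specific energy ε = v²/2 − μ/r = -1.648×10⁶ J/kg, so a = −μ/(2ε) = 6.682×10⁶ m.
The apsides satisfy r_p + r_a = 2a, so the apoherm radius is 2a − r_p = 1.031×10⁷ m = 10314 km.
Apoherm altitude = 10314 − 2440 = 7873.7 km.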